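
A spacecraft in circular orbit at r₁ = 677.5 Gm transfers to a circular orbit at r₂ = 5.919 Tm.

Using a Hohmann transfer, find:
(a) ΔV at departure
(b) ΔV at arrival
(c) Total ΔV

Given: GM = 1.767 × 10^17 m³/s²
r₁ = 677.5 Gm = 6.775 × 10^11 m
r₂ = 5.919 Tm = 5.919 × 10^12 m
GM = 1.767 × 10^17 m³/s²
Transfer ellipse: a_t = (r₁ + r₂)/2 = 3.29825 × 10^12 m
Circular speed at r₁: v₁ = √(GM/r₁) = 510.697 m/s
Transfer speed at r₁ (periapsis): v₁ₜ = √(GM(2/r₁ − 1/a_t)) = 684.142 m/s
(a) ΔV₁ = v₁ₜ − v₁ = 173.444 m/s ≈ 173.4 m/s
Circular speed at r₂: v₂ = √(GM/r₂) = 172.78 m/s
Transfer speed at r₂ (apoapsis): v₂ₜ = √(GM(2/r₂ − 1/a_t)) = 78.3082 m/s
(b) ΔV₂ = v₂ − v₂ₜ = 94.4721 m/s ≈ 94.47 m/s
(c) ΔV_total = ΔV₁ + ΔV₂ = 267.916 m/s ≈ 267.9 m/s

Final answer:
(a) ΔV₁ = 173.4 m/s
(b) ΔV₂ = 94.47 m/s
(c) ΔV_total = 267.9 m/s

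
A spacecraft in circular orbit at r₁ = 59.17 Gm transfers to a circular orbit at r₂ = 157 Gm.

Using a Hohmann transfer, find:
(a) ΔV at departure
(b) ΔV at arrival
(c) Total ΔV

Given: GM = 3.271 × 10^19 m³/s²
r₁ = 59.17 Gm = 5.917 × 10^10 m
r₂ = 157 Gm = 1.57 × 10^11 m
GM = 3.271 × 10^19 m³/s²
Transfer ellipse: a_t = (r₁ + r₂)/2 = 1.08085 × 10^11 m
Circular speed at r₁: v₁ = √(GM/r₁) = 23512 m/s
Transfer speed at r₁ (periapsis): v₁ₜ = √(GM(2/r₁ − 1/a_t)) = 28337.2 m/s
(a) ΔV₁ = v₁ₜ − v₁ = 4825.18 m/s ≈ 4.825 km/s
Circular speed at r₂: v₂ = √(GM/r₂) = 14434.1 m/s
Transfer speed at r₂ (apoapsis): v₂ₜ = √(GM(2/r₂ − 1/a_t)) = 10679.7 m/s
(b) ΔV₂ = v₂ − v₂ₜ = 3754.44 m/s ≈ 3.754 km/s
(c) ΔV_total = ΔV₁ + ΔV₂ = 8579.62 m/s ≈ 8.58 km/s

Final answer:
(a) ΔV₁ = 4.825 km/s
(b) ΔV₂ = 3.754 km/s
(c) ΔV_total = 8.58 km/s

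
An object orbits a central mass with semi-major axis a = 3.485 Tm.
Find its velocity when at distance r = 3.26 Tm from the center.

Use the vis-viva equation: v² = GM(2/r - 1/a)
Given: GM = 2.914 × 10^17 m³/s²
a = 3.485 Tm = 3.485 × 10^12 m
r = 3.26 Tm = 3.26 × 10^12 m
GM = 2.914 × 10^17 m³/s²
2/r − 1/a = 6.13497 × 10^-13 − 2.86944 × 10^-13 = 3.26553 × 10^-13 m⁻¹
v² = GM (2/r − 1/a) = 95157.5 m²/s²
v = 308.476 m/s ≈ 308.5 m/s

Final answer: 308.5 m/s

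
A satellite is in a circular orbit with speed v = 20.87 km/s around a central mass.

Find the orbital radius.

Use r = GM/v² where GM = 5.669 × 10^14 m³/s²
v = 20.87 km/s = 20870 m/s
GM = 5.669 × 10^14 m³/s²
v² = 4.35557 × 10^8 m²/s²
r = GM/v² = (5.669 × 10^14) / (4.35557 × 10^8) = 1.30155 × 10^6 m ≈ 1.302 Mm

Final answer: 1.302 Mm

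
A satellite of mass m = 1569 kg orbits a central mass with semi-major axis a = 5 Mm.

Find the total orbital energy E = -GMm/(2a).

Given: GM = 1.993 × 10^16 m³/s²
a = 5 Mm = 5 × 10^6 m
GM = 1.993 × 10^16 m³/s²
2a = 1 × 10^7 m
GMm = 1.993 × 10^16 × 1569 = 3.12702 × 10^19 m³·kg/s²
E = −GMm/(2a) = -3.12702 × 10^12 J ≈ -3.127 TJ

Final answer: -3.127 TJ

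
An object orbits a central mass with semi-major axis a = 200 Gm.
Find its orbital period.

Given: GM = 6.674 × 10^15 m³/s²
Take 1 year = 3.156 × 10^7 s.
a = 200 Gm = 2 × 10^11 m
GM = 6.674 × 10^15 m³/s²
a³ = 8 × 10^33 m³
T = 2π √(a³/GM) = 2π √((8 × 10^33) / (6.674 × 10^15)) = 2π × 1.09484 × 10^9 s
T = 6.8791 × 10^9 s ≈ 218 years

Final answer: 218 years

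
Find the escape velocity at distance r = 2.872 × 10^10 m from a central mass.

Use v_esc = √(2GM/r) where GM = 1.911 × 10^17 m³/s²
r = 2.872 × 10^10 m
GM = 1.911 × 10^17 m³/s²
2GM/r = 2 × (1.911 × 10^17) / (2.872 × 10^10) = 1.33078 × 10^7 m²/s²
v_esc = √(2GM/r) = 3647.99 m/s ≈ 3.648 km/s

Final answer: 3.648 km/s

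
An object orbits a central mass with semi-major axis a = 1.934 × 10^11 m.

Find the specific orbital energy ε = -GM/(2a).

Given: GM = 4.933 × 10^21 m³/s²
a = 1.934 × 10^11 m
GM = 4.933 × 10^21 m³/s²
2a = 3.868 × 10^11 m
ε = −GM/(2a) = -1.27534 × 10^10 J/kg ≈ -12.75 GJ/kg

Final answer: -12.75 GJ/kg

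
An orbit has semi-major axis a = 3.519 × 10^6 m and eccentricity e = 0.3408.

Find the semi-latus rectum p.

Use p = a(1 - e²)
a = 3.519 × 10^6 m
e = 0.3408,  e² = 0.116145,  1 − e² = 0.883855
p = a(1 − e²) = 3.519 × 10^6 m × 0.883855 = 3.11029 × 10^6 m ≈ 3.11 × 10^6 m

Final answer: p = 3.11 × 10^6 m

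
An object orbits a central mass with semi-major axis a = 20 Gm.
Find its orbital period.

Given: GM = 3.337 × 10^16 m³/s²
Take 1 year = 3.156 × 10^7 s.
a = 20 Gm = 2 × 10^10 m
GM = 3.337 × 10^16 m³/s²
a³ = 8 × 10^30 m³
T = 2π √(a³/GM) = 2π √((8 × 10^30) / (3.337 × 10^16)) = 2π × 1.54834 × 10^7 s
T = 9.72852 × 10^7 s ≈ 3.083 years

Final answer: 3.083 years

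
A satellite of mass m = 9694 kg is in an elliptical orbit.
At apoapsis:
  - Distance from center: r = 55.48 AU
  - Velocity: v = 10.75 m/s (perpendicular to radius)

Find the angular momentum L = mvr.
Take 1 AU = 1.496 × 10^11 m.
r = 55.48 AU = 8.29981 × 10^12 m
v = 10.75 m/s
vr = 10.75 × 8.29981 × 10^12 = 8.92229 × 10^13 m²/s
L = m × vr = 9694 × 8.92229 × 10^13 = 8.64927 × 10^17 kg·m²/s ≈ 8.649 × 10^17 kg·m²/s

Final answer: L = 8.649 × 10^17 kg·m²/s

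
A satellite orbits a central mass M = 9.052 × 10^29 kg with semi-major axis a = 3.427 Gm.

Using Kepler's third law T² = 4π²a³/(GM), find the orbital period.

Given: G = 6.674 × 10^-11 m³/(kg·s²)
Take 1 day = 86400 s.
M = 9.052 × 10^29 kg
GM = G × M = 6.674 × 10^-11 × 9.052 × 10^29 = 6.0413 × 10^19 m³/s²
a = 3.427 Gm = 3.427 × 10^9 m
a³ = 4.02478 × 10^28 m³
T = 2π √(a³/GM) = 2π √((4.02478 × 10^28) / (6.0413 × 10^19)) = 2π × 25811.1 s
T = 162176 s ≈ 1.877 days

Final answer: 1.877 days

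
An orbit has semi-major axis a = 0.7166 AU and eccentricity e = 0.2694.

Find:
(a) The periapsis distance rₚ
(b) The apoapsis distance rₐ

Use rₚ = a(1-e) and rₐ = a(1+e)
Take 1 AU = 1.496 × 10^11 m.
a = 0.7166 AU = 1.07203 × 10^11 m
e = 0.2694:  1 − e = 0.7306,  1 + e = 1.2694
(a) rₚ = a(1 − e) = 1.07203 × 10^11 m × 0.7306 = 7.83228 × 10^10 m ≈ 0.5235 AU
(b) rₐ = a(1 + e) = 1.07203 × 10^11 m × 1.2694 = 1.36084 × 10^11 m ≈ 0.9097 AU

Final answer:
(a) rₚ = 0.5235 AU
(b) rₐ = 0.9097 AU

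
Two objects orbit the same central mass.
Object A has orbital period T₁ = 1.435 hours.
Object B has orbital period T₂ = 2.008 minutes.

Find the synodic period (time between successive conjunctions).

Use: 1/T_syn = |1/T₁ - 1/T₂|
T₁ = 1.435 hours = 5166 s
T₂ = 2.008 minutes = 120.48 s
1/T₁ = 0.000193573 s⁻¹
1/T₂ = 0.00830013 s⁻¹
|1/T₁ − 1/T₂| = 0.00810656 s⁻¹
T_syn = 1 / |1/T₁ − 1/T₂| = 123.357 s ≈ 2.056 minutes

Final answer: T_syn = 2.056 minutes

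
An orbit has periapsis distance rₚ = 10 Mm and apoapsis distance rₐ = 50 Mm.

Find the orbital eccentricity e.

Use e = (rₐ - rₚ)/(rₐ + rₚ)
rₚ = 10 Mm = 1 × 10^7 m
rₐ = 50 Mm = 5 × 10^7 m
rₐ − rₚ = 4 × 10^7 m
rₐ + rₚ = 6 × 10^7 m
e = (rₐ − rₚ)/(rₐ + rₚ) = 0.666667

Final answer: e = 0.6667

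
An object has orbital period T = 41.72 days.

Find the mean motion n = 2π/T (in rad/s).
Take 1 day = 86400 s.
T = 41.72 days = 3.60461 × 10^6 s
n = 2π / (3.60461 × 10^6 s) = 1.7431 × 10^-6 rad/s ≈ 1.743 × 10^-6 rad/s

Final answer: n = 1.743 × 10^-6 rad/s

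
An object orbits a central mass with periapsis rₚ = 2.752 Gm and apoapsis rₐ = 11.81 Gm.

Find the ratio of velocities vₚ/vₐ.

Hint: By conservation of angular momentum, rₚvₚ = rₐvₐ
rₚ = 2.752 Gm = 2.752 × 10^9 m
rₐ = 11.81 Gm = 1.181 × 10^10 m
rₚvₚ = rₐvₐ  ⇒  vₚ/vₐ = rₐ/rₚ
vₚ/vₐ = (1.181 × 10^10) / (2.752 × 10^9) = 4.29142

Final answer: vₚ/vₐ = 4.291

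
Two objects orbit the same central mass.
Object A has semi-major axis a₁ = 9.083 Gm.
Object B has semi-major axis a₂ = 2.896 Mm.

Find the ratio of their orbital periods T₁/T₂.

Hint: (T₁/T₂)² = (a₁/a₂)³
a₁ = 9.083 Gm = 9.083 × 10^9 m
a₂ = 2.896 Mm = 2.896 × 10^6 m
a₁/a₂ = 3136.4
T₁/T₂ = (a₁/a₂)^(3/2) = (3136.4)^1.5 = 175649

Final answer: T₁/T₂ = 1.756 × 10^5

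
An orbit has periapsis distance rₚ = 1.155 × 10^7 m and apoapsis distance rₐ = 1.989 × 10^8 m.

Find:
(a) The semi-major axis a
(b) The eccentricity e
rₚ = 1.155 × 10^7 m
rₐ = 1.989 × 10^8 m
(a) a = (rₚ + rₐ)/2 = 1.05225 × 10^8 m ≈ 1.052 × 10^8 m
(b) e = (rₐ − rₚ)/(rₐ + rₚ) = (1.8735 × 10^8) / (2.1045 × 10^8) = 0.890235

Final answer:
(a) a = 1.052 × 10^8 m
(b) e = 0.8902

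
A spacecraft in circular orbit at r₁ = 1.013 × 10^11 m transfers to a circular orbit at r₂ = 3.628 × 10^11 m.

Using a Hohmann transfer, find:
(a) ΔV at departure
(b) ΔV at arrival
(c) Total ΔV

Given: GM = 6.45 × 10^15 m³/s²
r₁ = 1.013 × 10^11 m
r₂ = 3.628 × 10^11 m
GM = 6.45 × 10^15 m³/s²
Transfer ellipse: a_t = (r₁ + r₂)/2 = 2.3205 × 10^11 m
Circular speed at r₁: v₁ = √(GM/r₁) = 252.334 m/s
Transfer speed at r₁ (periapsis): v₁ₜ = √(GM(2/r₁ − 1/a_t)) = 315.514 m/s
(a) ΔV₁ = v₁ₜ − v₁ = 63.1799 m/s ≈ 63.18 m/s
Circular speed at r₂: v₂ = √(GM/r₂) = 133.336 m/s
Transfer speed at r₂ (apoapsis): v₂ₜ = √(GM(2/r₂ − 1/a_t)) = 88.0968 m/s
(b) ΔV₂ = v₂ − v₂ₜ = 45.2388 m/s ≈ 45.24 m/s
(c) ΔV_total = ΔV₁ + ΔV₂ = 108.419 m/s ≈ 108.4 m/s

Final answer:
(a) ΔV₁ = 63.18 m/s
(b) ΔV₂ = 45.24 m/s
(c) ΔV_total = 108.4 m/s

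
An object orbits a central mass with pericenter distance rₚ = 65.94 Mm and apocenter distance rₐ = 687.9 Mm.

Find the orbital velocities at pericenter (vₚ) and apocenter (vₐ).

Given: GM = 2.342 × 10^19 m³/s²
rₚ = 65.94 Mm = 6.594 × 10^7 m
rₐ = 687.9 Mm = 6.879 × 10^8 m
GM = 2.342 × 10^19 m³/s²
a = (rₚ + rₐ)/2 = 3.7692 × 10^8 m
Vis-viva: v² = GM (2/r − 1/a)
vₚ² = 2.342 × 10^19 × (3.03306 × 10^-8 − 2.65308 × 10^-9) = 6.48208 × 10^11 m²/s²
vₚ = 805113 m/s ≈ 805.1 km/s
vₐ² = 2.342 × 10^19 × (2.9074 × 10^-9 − 2.65308 × 10^-9) = 5.95609 × 10^9 m²/s²
vₐ = 77175.7 m/s ≈ 77.18 km/s

Final answer: vₚ = 805.1 km/s, vₐ = 77.18 km/s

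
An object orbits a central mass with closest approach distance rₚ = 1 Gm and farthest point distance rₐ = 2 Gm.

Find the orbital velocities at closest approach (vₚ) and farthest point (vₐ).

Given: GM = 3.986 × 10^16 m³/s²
rₚ = 1 Gm = 1 × 10^9 m
rₐ = 2 Gm = 2 × 10^9 m
GM = 3.986 × 10^16 m³/s²
a = (rₚ + rₐ)/2 = 1.5 × 10^9 m
Vis-viva: v² = GM (2/r − 1/a)
vₚ² = 3.986 × 10^16 × (2 × 10^-9 − 6.66667 × 10^-10) = 5.31467 × 10^7 m²/s²
vₚ = 7290.18 m/s ≈ 7.29 km/s
vₐ² = 3.986 × 10^16 × (1 × 10^-9 − 6.66667 × 10^-10) = 1.32867 × 10^7 m²/s²
vₐ = 3645.09 m/s ≈ 3.645 km/s

Final answer: vₚ = 7.29 km/s, vₐ = 3.645 km/s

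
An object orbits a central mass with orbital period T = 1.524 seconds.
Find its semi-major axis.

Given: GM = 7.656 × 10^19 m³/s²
T = 1.524 seconds
GM = 7.656 × 10^19 m³/s²
Kepler's third law: a³ = GM T² / (4π²)
T² = 2.32258 s²
a³ = (7.656 × 10^19) × 2.32258 / (4π²) = 4.50414 × 10^18 m³
a = (a³)^(1/3) = 1.65147 × 10^6 m ≈ 1.651 Mm

Final answer: 1.651 Mm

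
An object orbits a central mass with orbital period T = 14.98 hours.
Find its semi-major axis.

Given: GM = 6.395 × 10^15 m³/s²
T = 14.98 hours = 53928 s
GM = 6.395 × 10^15 m³/s²
Kepler's third law: a³ = GM T² / (4π²)
T² = 2.90823 × 10^9 s²
a³ = (6.395 × 10^15) × (2.90823 × 10^9) / (4π²) = 4.71096 × 10^23 m³
a = (a³)^(1/3) = 7.78102 × 10^7 m ≈ 77.81 Mm

Final answer: 77.81 Mm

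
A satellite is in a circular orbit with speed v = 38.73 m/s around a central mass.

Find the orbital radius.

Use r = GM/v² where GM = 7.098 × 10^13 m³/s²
v = 38.73 m/s
GM = 7.098 × 10^13 m³/s²
v² = 1500.01 m²/s²
r = GM/v² = (7.098 × 10^13) / 1500.01 = 4.73196 × 10^10 m ≈ 47.32 Gm

Final answer: 47.32 Gm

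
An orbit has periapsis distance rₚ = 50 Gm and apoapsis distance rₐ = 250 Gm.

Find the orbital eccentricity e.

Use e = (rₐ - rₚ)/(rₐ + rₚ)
rₚ = 50 Gm = 5 × 10^10 m
rₐ = 250 Gm = 2.5 × 10^11 m
rₐ − rₚ = 2 × 10^11 m
rₐ + rₚ = 3 × 10^11 m
e = (rₐ − rₚ)/(rₐ + rₚ) = 0.666667

Final answer: e = 0.6667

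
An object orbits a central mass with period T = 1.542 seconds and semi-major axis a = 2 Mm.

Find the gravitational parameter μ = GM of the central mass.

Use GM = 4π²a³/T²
T = 1.542 seconds
a = 2 Mm = 2 × 10^6 m
a³ = 8 × 10^18 m³
T² = 2.37776 s²
GM = 4π² × (8 × 10^18) / 2.37776 = 1.32825 × 10^20 m³/s²
GM ≈ 1.328 × 10^20 m³/s²

Final answer: GM = 1.328 × 10^20 m³/s²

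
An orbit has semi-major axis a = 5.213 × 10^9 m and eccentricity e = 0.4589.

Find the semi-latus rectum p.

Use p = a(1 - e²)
a = 5.213 × 10^9 m
e = 0.4589,  e² = 0.210589,  1 − e² = 0.789411
p = a(1 − e²) = 5.213 × 10^9 m × 0.789411 = 4.1152 × 10^9 m ≈ 4.115 × 10^9 m

Final answer: p = 4.115 × 10^9 m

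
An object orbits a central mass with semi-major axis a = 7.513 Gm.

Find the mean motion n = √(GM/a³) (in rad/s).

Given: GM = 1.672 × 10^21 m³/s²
a = 7.513 Gm = 7.513 × 10^9 m
GM = 1.672 × 10^21 m³/s²
a³ = 4.24073 × 10^29 m³
GM/a³ = (1.672 × 10^21) / (4.24073 × 10^29) = 3.94272 × 10^-9 s⁻²
n = √(GM/a³) = 6.27911 × 10^-5 rad/s ≈ 6.279 × 10^-5 rad/s

Final answer: n = 6.279 × 10^-5 rad/s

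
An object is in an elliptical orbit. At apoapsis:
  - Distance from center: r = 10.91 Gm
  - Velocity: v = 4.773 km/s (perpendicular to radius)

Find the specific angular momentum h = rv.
r = 10.91 Gm = 1.091 × 10^10 m
v = 4.773 km/s = 4773 m/s
h = rv = 1.091 × 10^10 × 4773 = 5.20734 × 10^13 m²/s ≈ 5.207 × 10^13 m²/s

Final answer: h = 5.207 × 10^13 m²/s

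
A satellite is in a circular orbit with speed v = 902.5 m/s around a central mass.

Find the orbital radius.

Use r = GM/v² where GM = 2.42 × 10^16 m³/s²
v = 902.5 m/s
GM = 2.42 × 10^16 m³/s²
v² = 814506 m²/s²
r = GM/v² = (2.42 × 10^16) / 814506 = 2.97113 × 10^10 m ≈ 2.971 × 10^10 m

Final answer: 2.971 × 10^10 m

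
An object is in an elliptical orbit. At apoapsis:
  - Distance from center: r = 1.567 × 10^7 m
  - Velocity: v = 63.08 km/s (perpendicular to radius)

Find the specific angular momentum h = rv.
r = 1.567 × 10^7 m
v = 63.08 km/s = 63080 m/s
h = rv = 1.567 × 10^7 × 63080 = 9.88464 × 10^11 m²/s ≈ 9.885 × 10^11 m²/s

Final answer: h = 9.885 × 10^11 m²/s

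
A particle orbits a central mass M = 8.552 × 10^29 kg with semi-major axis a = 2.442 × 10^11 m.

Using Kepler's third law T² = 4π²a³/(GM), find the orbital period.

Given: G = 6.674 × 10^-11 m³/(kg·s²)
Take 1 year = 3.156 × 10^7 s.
M = 8.552 × 10^29 kg
GM = G × M = 6.674 × 10^-11 × 8.552 × 10^29 = 5.7076 × 10^19 m³/s²
a = 2.442 × 10^11 m
a³ = 1.45625 × 10^34 m³
T = 2π √(a³/GM) = 2π √((1.45625 × 10^34) / (5.7076 × 10^19)) = 2π × 1.59732 × 10^7 s
T = 1.00362 × 10^8 s ≈ 3.18 years

Final answer: 3.18 years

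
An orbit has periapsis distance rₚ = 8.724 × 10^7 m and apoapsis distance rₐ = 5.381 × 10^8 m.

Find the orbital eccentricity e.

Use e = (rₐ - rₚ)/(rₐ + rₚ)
rₚ = 8.724 × 10^7 m
rₐ = 5.381 × 10^8 m
rₐ − rₚ = 4.5086 × 10^8 m
rₐ + rₚ = 6.2534 × 10^8 m
e = (rₐ − rₚ)/(rₐ + rₚ) = 0.720984

Final answer: e = 0.721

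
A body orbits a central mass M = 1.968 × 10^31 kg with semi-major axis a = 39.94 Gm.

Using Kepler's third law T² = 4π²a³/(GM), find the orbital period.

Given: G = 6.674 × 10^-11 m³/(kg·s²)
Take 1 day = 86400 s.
M = 1.968 × 10^31 kg
GM = G × M = 6.674 × 10^-11 × 1.968 × 10^31 = 1.31344 × 10^21 m³/s²
a = 39.94 Gm = 3.994 × 10^10 m
a³ = 6.37124 × 10^31 m³
T = 2π √(a³/GM) = 2π √((6.37124 × 10^31) / (1.31344 × 10^21)) = 2π × 220245 s
T = 1.38384 × 10^6 s ≈ 16.02 days

Final answer: 16.02 days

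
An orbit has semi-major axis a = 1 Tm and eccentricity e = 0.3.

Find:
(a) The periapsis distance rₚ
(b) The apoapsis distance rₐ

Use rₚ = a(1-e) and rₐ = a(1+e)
a = 1 Tm = 1 × 10^12 m
e = 0.3:  1 − e = 0.7,  1 + e = 1.3
(a) rₚ = a(1 − e) = 1 × 10^12 m × 0.7 = 7 × 10^11 m ≈ 700 Gm
(b) rₐ = a(1 + e) = 1 × 10^12 m × 1.3 = 1.3 × 10^12 m ≈ 1.3 Tm

Final answer:
(a) rₚ = 700 Gm
(b) rₐ = 1.3 Tm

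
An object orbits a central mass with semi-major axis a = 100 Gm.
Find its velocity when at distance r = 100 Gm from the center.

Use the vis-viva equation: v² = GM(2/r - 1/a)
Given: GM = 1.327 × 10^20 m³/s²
a = 100 Gm = 1 × 10^11 m
r = 100 Gm = 1 × 10^11 m
GM = 1.327 × 10^20 m³/s²
2/r − 1/a = 2 × 10^-11 − 1 × 10^-11 = 1 × 10^-11 m⁻¹
v² = GM (2/r − 1/a) = 1.327 × 10^9 m²/s²
v = 36428 m/s ≈ 36.43 km/s

Final answer: 36.43 km/s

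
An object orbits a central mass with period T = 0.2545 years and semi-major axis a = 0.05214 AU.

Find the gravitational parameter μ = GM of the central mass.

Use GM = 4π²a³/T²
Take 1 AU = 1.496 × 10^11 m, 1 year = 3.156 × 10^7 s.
T = 0.2545 years = 8.03202 × 10^6 s
a = 0.05214 AU = 7.80014 × 10^9 m
a³ = 4.74578 × 10^29 m³
T² = 6.45133 × 10^13 s²
GM = 4π² × (4.74578 × 10^29) / (6.45133 × 10^13) = 2.90414 × 10^17 m³/s²
GM ≈ 2.904 × 10^17 m³/s²

Final answer: GM = 2.904 × 10^17 m³/s²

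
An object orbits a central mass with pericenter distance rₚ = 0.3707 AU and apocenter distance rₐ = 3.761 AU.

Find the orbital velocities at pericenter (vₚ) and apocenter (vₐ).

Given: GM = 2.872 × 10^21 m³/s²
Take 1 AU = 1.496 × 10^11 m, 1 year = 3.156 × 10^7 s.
rₚ = 0.3707 AU = 5.54567 × 10^10 m
rₐ = 3.761 AU = 5.62646 × 10^11 m
GM = 2.872 × 10^21 m³/s²
a = (rₚ + rₐ)/2 = 3.09051 × 10^11 m
Vis-viva: v² = GM (2/r − 1/a)
vₚ² = 2.872 × 10^21 × (3.60642 × 10^-11 − 3.23571 × 10^-12) = 9.42833 × 10^10 m²/s²
vₚ = 307056 m/s ≈ 64.78 AU/year
vₐ² = 2.872 × 10^21 × (3.55464 × 10^-12 − 3.23571 × 10^-12) = 9.15953 × 10^8 m²/s²
vₐ = 30264.7 m/s ≈ 6.385 AU/year

Final answer: vₚ = 64.78 AU/year, vₐ = 6.385 AU/year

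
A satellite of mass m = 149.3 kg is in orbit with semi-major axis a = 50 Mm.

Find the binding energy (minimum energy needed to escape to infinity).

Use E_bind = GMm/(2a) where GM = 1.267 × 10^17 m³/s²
a = 50 Mm = 5 × 10^7 m
GM = 1.267 × 10^17 m³/s²
m = 149.3 kg
GMm = 1.267 × 10^17 × 149.3 = 1.89163 × 10^19 m³·kg/s²
2a = 1 × 10^8 m
E_bind = GMm/(2a) = 1.89163 × 10^11 J ≈ 189.2 GJ

Final answer: 189.2 GJ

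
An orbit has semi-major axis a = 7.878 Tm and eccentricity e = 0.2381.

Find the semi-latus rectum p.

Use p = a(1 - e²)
a = 7.878 Tm = 7.878 × 10^12 m
e = 0.2381,  e² = 0.0566916,  1 − e² = 0.943308
p = a(1 − e²) = 7.878 × 10^12 m × 0.943308 = 7.43138 × 10^12 m ≈ 7.431 Tm

Final answer: p = 7.431 Tm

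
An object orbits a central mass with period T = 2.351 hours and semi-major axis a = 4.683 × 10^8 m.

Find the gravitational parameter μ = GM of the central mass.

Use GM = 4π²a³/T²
T = 2.351 hours = 8463.6 s
a = 4.683 × 10^8 m
a³ = 1.027 × 10^26 m³
T² = 7.16325 × 10^7 s²
GM = 4π² × (1.027 × 10^26) / (7.16325 × 10^7) = 5.66007 × 10^19 m³/s²
GM ≈ 5.66 × 10^19 m³/s²

Final answer: GM = 5.66 × 10^19 m³/s²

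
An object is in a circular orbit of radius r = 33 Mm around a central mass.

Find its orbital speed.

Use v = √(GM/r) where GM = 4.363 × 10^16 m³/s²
r = 33 Mm = 3.3 × 10^7 m
GM = 4.363 × 10^16 m³/s²
GM/r = (4.363 × 10^16) / (3.3 × 10^7) = 1.32212 × 10^9 m²/s²
v = √(GM/r) = 36361 m/s ≈ 36.36 km/s

Final answer: 36.36 km/s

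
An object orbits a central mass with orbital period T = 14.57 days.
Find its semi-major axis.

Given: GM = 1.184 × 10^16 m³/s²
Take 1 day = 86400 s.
T = 14.57 days = 1.25885 × 10^6 s
GM = 1.184 × 10^16 m³/s²
Kepler's third law: a³ = GM T² / (4π²)
T² = 1.5847 × 10^12 s²
a³ = (1.184 × 10^16) × (1.5847 × 10^12) / (4π²) = 4.75268 × 10^26 m³
a = (a³)^(1/3) = 7.80392 × 10^8 m ≈ 780.4 Mm

Final answer: 780.4 Mm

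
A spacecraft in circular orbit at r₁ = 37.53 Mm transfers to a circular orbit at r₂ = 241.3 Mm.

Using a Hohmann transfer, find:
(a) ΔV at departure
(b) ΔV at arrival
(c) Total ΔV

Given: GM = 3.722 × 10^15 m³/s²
r₁ = 37.53 Mm = 3.753 × 10^7 m
r₂ = 241.3 Mm = 2.413 × 10^8 m
GM = 3.722 × 10^15 m³/s²
Transfer ellipse: a_t = (r₁ + r₂)/2 = 1.39415 × 10^8 m
Circular speed at r₁: v₁ = √(GM/r₁) = 9958.61 m/s
Transfer speed at r₁ (periapsis): v₁ₜ = √(GM(2/r₁ − 1/a_t)) = 13101.6 m/s
(a) ΔV₁ = v₁ₜ − v₁ = 3142.94 m/s ≈ 3.143 km/s
Circular speed at r₂: v₂ = √(GM/r₂) = 3927.44 m/s
Transfer speed at r₂ (apoapsis): v₂ₜ = √(GM(2/r₂ − 1/a_t)) = 2037.72 m/s
(b) ΔV₂ = v₂ − v₂ₜ = 1889.72 m/s ≈ 1.89 km/s
(c) ΔV_total = ΔV₁ + ΔV₂ = 5032.66 m/s ≈ 5.033 km/s

Final answer:
(a) ΔV₁ = 3.143 km/s
(b) ΔV₂ = 1.89 km/s
(c) ΔV_total = 5.033 km/s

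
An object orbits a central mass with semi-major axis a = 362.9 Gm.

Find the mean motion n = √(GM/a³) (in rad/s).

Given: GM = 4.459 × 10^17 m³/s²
a = 362.9 Gm = 3.629 × 10^11 m
GM = 4.459 × 10^17 m³/s²
a³ = 4.77926 × 10^34 m³
GM/a³ = (4.459 × 10^17) / (4.77926 × 10^34) = 9.32989 × 10^-18 s⁻²
n = √(GM/a³) = 3.05449 × 10^-9 rad/s ≈ 3.054 × 10^-9 rad/s

Final answer: n = 3.054 × 10^-9 rad/s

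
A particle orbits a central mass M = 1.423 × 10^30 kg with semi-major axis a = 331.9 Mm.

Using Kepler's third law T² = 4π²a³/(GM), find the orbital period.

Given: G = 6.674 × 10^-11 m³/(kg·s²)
M = 1.423 × 10^30 kg
GM = G × M = 6.674 × 10^-11 × 1.423 × 10^30 = 9.4971 × 10^19 m³/s²
a = 331.9 Mm = 3.319 × 10^8 m
a³ = 3.65613 × 10^25 m³
T = 2π √(a³/GM) = 2π √((3.65613 × 10^25) / (9.4971 × 10^19)) = 2π × 620.462 s
T = 3898.48 s ≈ 1.083 hours

Final answer: 1.083 hours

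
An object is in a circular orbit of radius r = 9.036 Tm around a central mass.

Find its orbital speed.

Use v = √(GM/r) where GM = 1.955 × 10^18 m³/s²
r = 9.036 Tm = 9.036 × 10^12 m
GM = 1.955 × 10^18 m³/s²
GM/r = (1.955 × 10^18) / (9.036 × 10^12) = 216357 m²/s²
v = √(GM/r) = 465.142 m/s ≈ 465.1 m/s

Final answer: 465.1 m/s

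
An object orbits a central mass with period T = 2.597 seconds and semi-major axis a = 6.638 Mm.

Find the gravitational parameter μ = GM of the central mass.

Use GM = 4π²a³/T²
T = 2.597 seconds
a = 6.638 Mm = 6.638 × 10^6 m
a³ = 2.9249 × 10^20 m³
T² = 6.74441 s²
GM = 4π² × (2.9249 × 10^20) / 6.74441 = 1.71209 × 10^21 m³/s²
GM ≈ 1.712 × 10^21 m³/s²

Final answer: GM = 1.712 × 10^21 m³/s²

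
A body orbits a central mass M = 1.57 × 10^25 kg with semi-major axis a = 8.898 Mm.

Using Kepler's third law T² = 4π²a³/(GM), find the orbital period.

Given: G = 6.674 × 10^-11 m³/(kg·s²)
M = 1.57 × 10^25 kg
GM = G × M = 6.674 × 10^-11 × 1.57 × 10^25 = 1.04782 × 10^15 m³/s²
a = 8.898 Mm = 8.898 × 10^6 m
a³ = 7.04494 × 10^20 m³
T = 2π √(a³/GM) = 2π √((7.04494 × 10^20) / (1.04782 × 10^15)) = 2π × 819.966 s
T = 5152 s ≈ 1.431 hours

Final answer: 1.431 hours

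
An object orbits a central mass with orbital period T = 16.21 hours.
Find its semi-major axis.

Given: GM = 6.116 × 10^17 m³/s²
T = 16.21 hours = 58356 s
GM = 6.116 × 10^17 m³/s²
Kepler's third law: a³ = GM T² / (4π²)
T² = 3.40542 × 10^9 s²
a³ = (6.116 × 10^17) × (3.40542 × 10^9) / (4π²) = 5.27568 × 10^25 m³
a = (a³)^(1/3) = 3.75053 × 10^8 m ≈ 375.1 Mm

Final answer: 375.1 Mm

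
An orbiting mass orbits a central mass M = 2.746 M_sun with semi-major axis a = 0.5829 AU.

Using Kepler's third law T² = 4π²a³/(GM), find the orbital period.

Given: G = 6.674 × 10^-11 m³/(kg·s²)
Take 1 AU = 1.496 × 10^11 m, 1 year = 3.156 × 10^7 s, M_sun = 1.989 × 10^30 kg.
M = 2.746 M_sun = 5.46179 × 10^30 kg
GM = G × M = 6.674 × 10^-11 × 5.46179 × 10^30 = 3.6452 × 10^20 m³/s²
a = 0.5829 AU = 8.72018 × 10^10 m
a³ = 6.63097 × 10^32 m³
T = 2π √(a³/GM) = 2π √((6.63097 × 10^32) / (3.6452 × 10^20)) = 2π × 1.34874 × 10^6 s
T = 8.47437 × 10^6 s ≈ 0.2685 years

Final answer: 0.2685 years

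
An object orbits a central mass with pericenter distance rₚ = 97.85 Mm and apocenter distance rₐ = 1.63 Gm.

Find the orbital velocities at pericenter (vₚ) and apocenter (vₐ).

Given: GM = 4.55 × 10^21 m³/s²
rₚ = 97.85 Mm = 9.785 × 10^7 m
rₐ = 1.63 Gm = 1.63 × 10^9 m
GM = 4.55 × 10^21 m³/s²
a = (rₚ + rₐ)/2 = 8.63925 × 10^8 m
Vis-viva: v² = GM (2/r − 1/a)
vₚ² = 4.55 × 10^21 × (2.04394 × 10^-8 − 1.15751 × 10^-9) = 8.77328 × 10^13 m²/s²
vₚ = 9.36658 × 10^6 m/s ≈ 9367 km/s
vₐ² = 4.55 × 10^21 × (1.22699 × 10^-9 − 1.15751 × 10^-9) = 3.16161 × 10^11 m²/s²
vₐ = 562282 m/s ≈ 562.3 km/s

Final answer: vₚ = 9367 km/s, vₐ = 562.3 km/s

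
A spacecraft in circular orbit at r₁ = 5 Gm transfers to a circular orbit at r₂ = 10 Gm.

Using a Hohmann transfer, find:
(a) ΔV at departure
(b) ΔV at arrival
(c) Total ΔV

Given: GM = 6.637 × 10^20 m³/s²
r₁ = 5 Gm = 5 × 10^9 m
r₂ = 10 Gm = 1 × 10^10 m
GM = 6.637 × 10^20 m³/s²
Transfer ellipse: a_t = (r₁ + r₂)/2 = 7.5 × 10^9 m
Circular speed at r₁: v₁ = √(GM/r₁) = 364335 m/s
Transfer speed at r₁ (periapsis): v₁ₜ = √(GM(2/r₁ − 1/a_t)) = 420698 m/s
(a) ΔV₁ = v₁ₜ − v₁ = 56362.8 m/s ≈ 56.36 km/s
Circular speed at r₂: v₂ = √(GM/r₂) = 257624 m/s
Transfer speed at r₂ (apoapsis): v₂ₜ = √(GM(2/r₂ − 1/a_t)) = 210349 m/s
(b) ΔV₂ = v₂ − v₂ₜ = 47274.8 m/s ≈ 47.27 km/s
(c) ΔV_total = ΔV₁ + ΔV₂ = 103638 m/s ≈ 103.6 km/s

Final answer:
(a) ΔV₁ = 56.36 km/s
(b) ΔV₂ = 47.27 km/s
(c) ΔV_total = 103.6 km/s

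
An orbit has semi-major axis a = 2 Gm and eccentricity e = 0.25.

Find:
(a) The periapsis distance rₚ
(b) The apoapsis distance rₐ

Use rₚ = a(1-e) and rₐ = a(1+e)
a = 2 Gm = 2 × 10^9 m
e = 0.25:  1 − e = 0.75,  1 + e = 1.25
(a) rₚ = a(1 − e) = 2 × 10^9 m × 0.75 = 1.5 × 10^9 m ≈ 1.5 Gm
(b) rₐ = a(1 + e) = 2 × 10^9 m × 1.25 = 2.5 × 10^9 m ≈ 2.5 Gm

Final answer:
(a) rₚ = 1.5 Gm
(b) rₐ = 2.5 Gm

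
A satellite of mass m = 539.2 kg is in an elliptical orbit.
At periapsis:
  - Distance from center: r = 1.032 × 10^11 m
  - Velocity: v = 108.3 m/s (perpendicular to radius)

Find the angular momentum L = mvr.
r = 1.032 × 10^11 m
v = 108.3 m/s
vr = 108.3 × 1.032 × 10^11 = 1.11766 × 10^13 m²/s
L = m × vr = 539.2 × 1.11766 × 10^13 = 6.0264 × 10^15 kg·m²/s ≈ 6.026 × 10^15 kg·m²/s

Final answer: L = 6.026 × 10^15 kg·m²/s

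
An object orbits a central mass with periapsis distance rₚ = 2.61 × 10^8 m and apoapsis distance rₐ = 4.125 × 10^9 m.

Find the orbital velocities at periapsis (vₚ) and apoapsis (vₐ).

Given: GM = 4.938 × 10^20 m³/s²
rₚ = 2.61 × 10^8 m
rₐ = 4.125 × 10^9 m
GM = 4.938 × 10^20 m³/s²
a = (rₚ + rₐ)/2 = 2.193 × 10^9 m
Vis-viva: v² = GM (2/r − 1/a)
vₚ² = 4.938 × 10^20 × (7.66284 × 10^-9 − 4.55996 × 10^-10) = 3.55874 × 10^12 m²/s²
vₚ = 1.88646 × 10^6 m/s ≈ 1886 km/s
vₐ² = 4.938 × 10^20 × (4.84848 × 10^-10 − 4.55996 × 10^-10) = 1.42472 × 10^10 m²/s²
vₐ = 119362 m/s ≈ 119.4 km/s

Final answer: vₚ = 1886 km/s, vₐ = 119.4 km/s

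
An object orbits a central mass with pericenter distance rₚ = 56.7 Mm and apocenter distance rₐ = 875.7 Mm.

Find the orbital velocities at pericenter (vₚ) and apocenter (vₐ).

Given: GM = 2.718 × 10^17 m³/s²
rₚ = 56.7 Mm = 5.67 × 10^7 m
rₐ = 875.7 Mm = 8.757 × 10^8 m
GM = 2.718 × 10^17 m³/s²
a = (rₚ + rₐ)/2 = 4.662 × 10^8 m
Vis-viva: v² = GM (2/r − 1/a)
vₚ² = 2.718 × 10^17 × (3.52734 × 10^-8 − 2.145 × 10^-9) = 9.00429 × 10^9 m²/s²
vₚ = 94890.9 m/s ≈ 94.89 km/s
vₐ² = 2.718 × 10^17 × (2.28389 × 10^-9 − 2.145 × 10^-9) = 3.7749 × 10^7 m²/s²
vₐ = 6144.02 m/s ≈ 6.144 km/s

Final answer: vₚ = 94.89 km/s, vₐ = 6.144 km/s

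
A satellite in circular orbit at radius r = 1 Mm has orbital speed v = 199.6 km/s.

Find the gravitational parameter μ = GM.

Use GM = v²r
r = 1 Mm = 1 × 10^6 m
v = 199.6 km/s = 199600 m/s
v² = 3.98402 × 10^10 m²/s²
GM = v²r = 3.98402 × 10^10 × 1 × 10^6 = 3.98402 × 10^16 m³/s²
GM ≈ 3.984 × 10^16 m³/s²

Final answer: GM = 3.984 × 10^16 m³/s²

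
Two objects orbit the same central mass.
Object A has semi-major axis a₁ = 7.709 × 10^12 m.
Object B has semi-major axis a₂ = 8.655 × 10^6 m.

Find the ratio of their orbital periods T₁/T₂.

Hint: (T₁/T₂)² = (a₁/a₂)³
a₁ = 7.709 × 10^12 m
a₂ = 8.655 × 10^6 m
a₁/a₂ = 890699
T₁/T₂ = (a₁/a₂)^(3/2) = (890699)^1.5 = 8.40614 × 10^8

Final answer: T₁/T₂ = 8.406 × 10^8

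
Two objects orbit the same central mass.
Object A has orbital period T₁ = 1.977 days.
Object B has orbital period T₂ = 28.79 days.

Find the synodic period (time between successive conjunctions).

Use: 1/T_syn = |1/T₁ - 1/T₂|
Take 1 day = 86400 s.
T₁ = 1.977 days = 170813 s
T₂ = 28.79 days = 2.48746 × 10^6 s
1/T₁ = 5.85436 × 10^-6 s⁻¹
1/T₂ = 4.02017 × 10^-7 s⁻¹
|1/T₁ − 1/T₂| = 5.45235 × 10^-6 s⁻¹
T_syn = 1 / |1/T₁ − 1/T₂| = 183407 s ≈ 2.123 days

Final answer: T_syn = 2.123 days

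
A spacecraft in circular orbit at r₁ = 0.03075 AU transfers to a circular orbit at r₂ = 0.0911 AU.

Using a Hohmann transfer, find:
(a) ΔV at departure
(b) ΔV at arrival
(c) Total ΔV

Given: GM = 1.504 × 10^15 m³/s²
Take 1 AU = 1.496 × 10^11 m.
r₁ = 0.03075 AU = 4.6002 × 10^9 m
r₂ = 0.0911 AU = 1.36286 × 10^10 m
GM = 1.504 × 10^15 m³/s²
Transfer ellipse: a_t = (r₁ + r₂)/2 = 9.11438 × 10^9 m
Circular speed at r₁: v₁ = √(GM/r₁) = 571.789 m/s
Transfer speed at r₁ (periapsis): v₁ₜ = √(GM(2/r₁ − 1/a_t)) = 699.193 m/s
(a) ΔV₁ = v₁ₜ − v₁ = 127.404 m/s ≈ 127.4 m/s
Circular speed at r₂: v₂ = √(GM/r₂) = 332.199 m/s
Transfer speed at r₂ (apoapsis): v₂ₜ = √(GM(2/r₂ − 1/a_t)) = 236.006 m/s
(b) ΔV₂ = v₂ − v₂ₜ = 96.1931 m/s ≈ 96.19 m/s
(c) ΔV_total = ΔV₁ + ΔV₂ = 223.597 m/s ≈ 223.6 m/s

Final answer:
(a) ΔV₁ = 127.4 m/s
(b) ΔV₂ = 96.19 m/s
(c) ΔV_total = 223.6 m/s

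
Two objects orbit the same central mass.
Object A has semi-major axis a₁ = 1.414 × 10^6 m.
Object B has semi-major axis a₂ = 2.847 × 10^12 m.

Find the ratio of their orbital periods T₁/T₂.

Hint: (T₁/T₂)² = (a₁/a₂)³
a₁ = 1.414 × 10^6 m
a₂ = 2.847 × 10^12 m
a₁/a₂ = 4.96663 × 10^-7
T₁/T₂ = (a₁/a₂)^(3/2) = (4.96663 × 10^-7)^1.5 = 3.5002 × 10^-10

Final answer: T₁/T₂ = 3.5 × 10^-10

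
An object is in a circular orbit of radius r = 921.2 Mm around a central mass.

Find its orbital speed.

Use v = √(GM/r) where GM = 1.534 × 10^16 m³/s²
r = 921.2 Mm = 9.212 × 10^8 m
GM = 1.534 × 10^16 m³/s²
GM/r = (1.534 × 10^16) / (9.212 × 10^8) = 1.66522 × 10^7 m²/s²
v = √(GM/r) = 4080.71 m/s ≈ 4.081 km/s

Final answer: 4.081 km/s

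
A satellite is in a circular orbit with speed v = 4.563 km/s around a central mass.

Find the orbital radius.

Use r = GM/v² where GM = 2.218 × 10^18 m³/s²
v = 4.563 km/s = 4563 m/s
GM = 2.218 × 10^18 m³/s²
v² = 2.0821 × 10^7 m²/s²
r = GM/v² = (2.218 × 10^18) / (2.0821 × 10^7) = 1.06527 × 10^11 m ≈ 106.5 Gm

Final answer: 106.5 Gm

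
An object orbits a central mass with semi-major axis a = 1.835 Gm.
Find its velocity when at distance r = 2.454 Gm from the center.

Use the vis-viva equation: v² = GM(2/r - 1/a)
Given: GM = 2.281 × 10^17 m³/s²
a = 1.835 Gm = 1.835 × 10^9 m
r = 2.454 Gm = 2.454 × 10^9 m
GM = 2.281 × 10^17 m³/s²
2/r − 1/a = 8.14996 × 10^-10 − 5.44959 × 10^-10 = 2.70037 × 10^-10 m⁻¹
v² = GM (2/r − 1/a) = 6.15954 × 10^7 m²/s²
v = 7848.27 m/s ≈ 7.848 km/s

Final answer: 7.848 km/s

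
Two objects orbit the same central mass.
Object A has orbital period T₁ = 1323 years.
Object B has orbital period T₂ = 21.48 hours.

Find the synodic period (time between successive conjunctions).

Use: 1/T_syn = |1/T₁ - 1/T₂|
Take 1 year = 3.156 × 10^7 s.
T₁ = 1323 years = 4.17539 × 10^10 s
T₂ = 21.48 hours = 77328 s
1/T₁ = 2.39499 × 10^-11 s⁻¹
1/T₂ = 1.29319 × 10^-5 s⁻¹
|1/T₁ − 1/T₂| = 1.29319 × 10^-5 s⁻¹
T_syn = 1 / |1/T₁ − 1/T₂| = 77328.1 s ≈ 21.48 hours

Final answer: T_syn = 21.48 hours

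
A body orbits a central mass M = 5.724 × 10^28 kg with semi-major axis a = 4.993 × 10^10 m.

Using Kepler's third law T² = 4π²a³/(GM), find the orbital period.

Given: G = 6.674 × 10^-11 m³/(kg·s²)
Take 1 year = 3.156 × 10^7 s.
M = 5.724 × 10^28 kg
GM = G × M = 6.674 × 10^-11 × 5.724 × 10^28 = 3.8202 × 10^18 m³/s²
a = 4.993 × 10^10 m
a³ = 1.24476 × 10^32 m³
T = 2π √(a³/GM) = 2π √((1.24476 × 10^32) / (3.8202 × 10^18)) = 2π × 5.7082 × 10^6 s
T = 3.58657 × 10^7 s ≈ 1.136 years

Final answer: 1.136 years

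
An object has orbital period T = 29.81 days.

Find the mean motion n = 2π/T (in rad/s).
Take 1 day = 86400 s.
T = 29.81 days = 2.57558 × 10^6 s
n = 2π / (2.57558 × 10^6 s) = 2.43952 × 10^-6 rad/s ≈ 2.44 × 10^-6 rad/s

Final answer: n = 2.44 × 10^-6 rad/s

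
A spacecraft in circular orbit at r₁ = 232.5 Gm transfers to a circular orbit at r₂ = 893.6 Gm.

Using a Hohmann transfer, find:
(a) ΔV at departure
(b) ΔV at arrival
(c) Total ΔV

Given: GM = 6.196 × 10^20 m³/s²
r₁ = 232.5 Gm = 2.325 × 10^11 m
r₂ = 893.6 Gm = 8.936 × 10^11 m
GM = 6.196 × 10^20 m³/s²
Transfer ellipse: a_t = (r₁ + r₂)/2 = 5.6305 × 10^11 m
Circular speed at r₁: v₁ = √(GM/r₁) = 51623.1 m/s
Transfer speed at r₁ (periapsis): v₁ₜ = √(GM(2/r₁ − 1/a_t)) = 65034.3 m/s
(a) ΔV₁ = v₁ₜ − v₁ = 13411.2 m/s ≈ 13.41 km/s
Circular speed at r₂: v₂ = √(GM/r₂) = 26332 m/s
Transfer speed at r₂ (apoapsis): v₂ₜ = √(GM(2/r₂ − 1/a_t)) = 16920.8 m/s
(b) ΔV₂ = v₂ − v₂ₜ = 9411.17 m/s ≈ 9.411 km/s
(c) ΔV_total = ΔV₁ + ΔV₂ = 22822.3 m/s ≈ 22.82 km/s

Final answer:
(a) ΔV₁ = 13.41 km/s
(b) ΔV₂ = 9.411 km/s
(c) ΔV_total = 22.82 km/s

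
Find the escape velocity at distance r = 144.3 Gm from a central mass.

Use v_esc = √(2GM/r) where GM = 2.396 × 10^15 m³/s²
r = 144.3 Gm = 1.443 × 10^11 m
GM = 2.396 × 10^15 m³/s²
2GM/r = 2 × (2.396 × 10^15) / (1.443 × 10^11) = 33208.6 m²/s²
v_esc = √(2GM/r) = 182.232 m/s ≈ 182.2 m/s

Final answer: 182.2 m/s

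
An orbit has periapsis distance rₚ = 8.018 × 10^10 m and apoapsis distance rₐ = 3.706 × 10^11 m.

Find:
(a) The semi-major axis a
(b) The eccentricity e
rₚ = 8.018 × 10^10 m
rₐ = 3.706 × 10^11 m
(a) a = (rₚ + rₐ)/2 = 2.2539 × 10^11 m ≈ 2.254 × 10^11 m
(b) e = (rₐ − rₚ)/(rₐ + rₚ) = (2.9042 × 10^11) / (4.5078 × 10^11) = 0.644261

Final answer:
(a) a = 2.254 × 10^11 m
(b) e = 0.6443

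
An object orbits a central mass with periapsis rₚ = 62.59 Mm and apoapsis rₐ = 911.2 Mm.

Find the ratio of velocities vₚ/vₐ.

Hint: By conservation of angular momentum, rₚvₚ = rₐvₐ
rₚ = 62.59 Mm = 6.259 × 10^7 m
rₐ = 911.2 Mm = 9.112 × 10^8 m
rₚvₚ = rₐvₐ  ⇒  vₚ/vₐ = rₐ/rₚ
vₚ/vₐ = (9.112 × 10^8) / (6.259 × 10^7) = 14.5582

Final answer: vₚ/vₐ = 14.56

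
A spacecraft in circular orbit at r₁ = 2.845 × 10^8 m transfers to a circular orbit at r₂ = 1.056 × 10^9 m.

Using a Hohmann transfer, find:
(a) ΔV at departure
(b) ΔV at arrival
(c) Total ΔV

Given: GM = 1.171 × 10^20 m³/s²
r₁ = 2.845 × 10^8 m
r₂ = 1.056 × 10^9 m
GM = 1.171 × 10^20 m³/s²
Transfer ellipse: a_t = (r₁ + r₂)/2 = 6.7025 × 10^8 m
Circular speed at r₁: v₁ = √(GM/r₁) = 641560 m/s
Transfer speed at r₁ (periapsis): v₁ₜ = √(GM(2/r₁ − 1/a_t)) = 805287 m/s
(a) ΔV₁ = v₁ₜ − v₁ = 163727 m/s ≈ 163.7 km/s
Circular speed at r₂: v₂ = √(GM/r₂) = 333002 m/s
Transfer speed at r₂ (apoapsis): v₂ₜ = √(GM(2/r₂ − 1/a_t)) = 216955 m/s
(b) ΔV₂ = v₂ − v₂ₜ = 116047 m/s ≈ 116 km/s
(c) ΔV_total = ΔV₁ + ΔV₂ = 279774 m/s ≈ 279.8 km/s

Final answer:
(a) ΔV₁ = 163.7 km/s
(b) ΔV₂ = 116 km/s
(c) ΔV_total = 279.8 km/s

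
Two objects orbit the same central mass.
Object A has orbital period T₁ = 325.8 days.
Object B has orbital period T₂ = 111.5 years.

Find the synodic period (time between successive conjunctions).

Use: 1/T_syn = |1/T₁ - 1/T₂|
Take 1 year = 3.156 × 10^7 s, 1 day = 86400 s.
T₁ = 325.8 days = 2.81491 × 10^7 s
T₂ = 111.5 years = 3.51894 × 10^9 s
1/T₁ = 3.55251 × 10^-8 s⁻¹
1/T₂ = 2.84176 × 10^-10 s⁻¹
|1/T₁ − 1/T₂| = 3.52409 × 10^-8 s⁻¹
T_syn = 1 / |1/T₁ − 1/T₂| = 2.83761 × 10^7 s ≈ 328.4 days

Final answer: T_syn = 328.4 days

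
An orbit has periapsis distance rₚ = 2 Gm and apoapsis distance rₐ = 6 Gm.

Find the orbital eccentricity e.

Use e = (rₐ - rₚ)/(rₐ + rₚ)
rₚ = 2 Gm = 2 × 10^9 m
rₐ = 6 Gm = 6 × 10^9 m
rₐ − rₚ = 4 × 10^9 m
rₐ + rₚ = 8 × 10^9 m
e = (rₐ − rₚ)/(rₐ + rₚ) = 0.5

Final answer: e = 0.5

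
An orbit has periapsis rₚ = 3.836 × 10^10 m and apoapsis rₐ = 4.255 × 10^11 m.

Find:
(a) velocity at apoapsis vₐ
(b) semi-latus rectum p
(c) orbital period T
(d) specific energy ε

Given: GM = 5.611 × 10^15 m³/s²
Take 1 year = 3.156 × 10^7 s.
rₚ = 3.836 × 10^10 m
rₐ = 4.255 × 10^11 m
GM = 5.611 × 10^15 m³/s²
a = (rₚ + rₐ)/2 = 2.3193 × 10^11 m
e = (rₐ − rₚ)/(rₐ + rₚ) = (3.8714 × 10^11) / (4.6386 × 10^11) = 0.834605
(a) vₐ² = GM (2/rₐ − 1/a) = 5.611 × 10^15 × (4.70035 × 10^-12 − 4.31165 × 10^-12) = 2181.03 m²/s²;  vₐ = 46.7015 m/s ≈ 46.7 m/s
(b) 1 − e² = 0.303434;  p = a(1 − e²) = 2.3193 × 10^11 × 0.303434 = 7.03755 × 10^10 m ≈ 7.038 × 10^10 m
(c) a³ = 1.24759 × 10^34 m³;  T = 2π √(a³/GM) = 2π × 1.49113 × 10^9 s = 9.36904 × 10^9 s ≈ 296.9 years
(d) 2a = 4.6386 × 10^11 m;  ε = −GM/(2a) = -12096.3 J/kg ≈ -12.1 kJ/kg

Final answer:
(a) velocity at apoapsis vₐ = 46.7 m/s
(b) semi-latus rectum p = 7.038 × 10^10 m
(c) orbital period T = 296.9 years
(d) specific energy ε = -12.1 kJ/kg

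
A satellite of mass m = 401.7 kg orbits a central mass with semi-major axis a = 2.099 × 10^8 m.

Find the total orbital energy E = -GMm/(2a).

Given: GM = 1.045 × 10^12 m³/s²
a = 2.099 × 10^8 m
GM = 1.045 × 10^12 m³/s²
2a = 4.198 × 10^8 m
GMm = 1.045 × 10^12 × 401.7 = 4.19776 × 10^14 m³·kg/s²
E = −GMm/(2a) = -999944 J ≈ -999.9 kJ

Final answer: -999.9 kJ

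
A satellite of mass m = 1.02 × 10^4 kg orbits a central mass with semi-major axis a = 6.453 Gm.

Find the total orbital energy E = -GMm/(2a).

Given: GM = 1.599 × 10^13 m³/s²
a = 6.453 Gm = 6.453 × 10^9 m
GM = 1.599 × 10^13 m³/s²
2a = 1.2906 × 10^10 m
GMm = 1.599 × 10^13 × 10200 = 1.63098 × 10^17 m³·kg/s²
E = −GMm/(2a) = -1.26374 × 10^7 J ≈ -12.64 MJ

Final answer: -12.64 MJ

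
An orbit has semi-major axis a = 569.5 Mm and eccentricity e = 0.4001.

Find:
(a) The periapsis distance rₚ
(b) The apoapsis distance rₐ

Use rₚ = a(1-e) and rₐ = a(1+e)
a = 569.5 Mm = 5.695 × 10^8 m
e = 0.4001:  1 − e = 0.5999,  1 + e = 1.4001
(a) rₚ = a(1 − e) = 5.695 × 10^8 m × 0.5999 = 3.41643 × 10^8 m ≈ 341.6 Mm
(b) rₐ = a(1 + e) = 5.695 × 10^8 m × 1.4001 = 7.97357 × 10^8 m ≈ 797.4 Mm

Final answer:
(a) rₚ = 341.6 Mm
(b) rₐ = 797.4 Mm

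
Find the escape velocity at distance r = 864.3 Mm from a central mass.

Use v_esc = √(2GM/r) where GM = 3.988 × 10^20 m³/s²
r = 864.3 Mm = 8.643 × 10^8 m
GM = 3.988 × 10^20 m³/s²
2GM/r = 2 × (3.988 × 10^20) / (8.643 × 10^8) = 9.22828 × 10^11 m²/s²
v_esc = √(2GM/r) = 960639 m/s ≈ 960.6 km/s

Final answer: 960.6 km/s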